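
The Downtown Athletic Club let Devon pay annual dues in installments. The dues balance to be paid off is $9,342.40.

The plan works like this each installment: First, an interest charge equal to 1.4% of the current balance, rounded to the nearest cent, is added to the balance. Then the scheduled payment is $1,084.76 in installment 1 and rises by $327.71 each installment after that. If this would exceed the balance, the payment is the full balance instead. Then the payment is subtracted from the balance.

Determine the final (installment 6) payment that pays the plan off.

$1,129.42

Installment 1: opening $9,342.40; interest $130.79 → $9,473.19; payment $1,084.76; balance $8,388.43
Installment 2: opening $8,388.43; interest $117.44 → $8,505.87; payment $1,412.47; balance $7,093.40
Installment 3: opening $7,093.40; interest $99.31 → $7,192.71; payment $1,740.18; balance $5,452.53
Installment 4: opening $5,452.53; interest $76.34 → $5,528.87; payment $2,067.89; balance $3,460.98
Installment 5: opening $3,460.98; interest $48.45 → $3,509.43; payment $2,395.60; balance $1,113.83
Installment 6: opening $1,113.83; interest $15.59 → $1,129.42; payment $1,129.42; balance $0.00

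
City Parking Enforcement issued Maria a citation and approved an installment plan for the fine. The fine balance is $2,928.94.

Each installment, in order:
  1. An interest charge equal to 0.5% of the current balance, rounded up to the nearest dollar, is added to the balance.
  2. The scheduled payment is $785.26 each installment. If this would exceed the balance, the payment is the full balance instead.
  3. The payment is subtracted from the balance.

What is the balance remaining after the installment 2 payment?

Installment 1: opening $2,928.94; interest $15.00 → $2,943.94; payment $785.26; balance $2,158.68
Installment 2: opening $2,158.68; interest $11.00 → $2,169.68; payment $785.26; balance $1,384.42

$1,384.42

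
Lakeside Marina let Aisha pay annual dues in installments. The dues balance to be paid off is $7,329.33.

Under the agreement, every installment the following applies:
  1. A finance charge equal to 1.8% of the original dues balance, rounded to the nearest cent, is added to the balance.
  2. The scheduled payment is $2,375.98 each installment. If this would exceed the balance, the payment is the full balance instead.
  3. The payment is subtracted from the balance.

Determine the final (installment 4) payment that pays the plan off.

Installment 1: opening $7,329.33; interest $131.93 → $7,461.26; payment $2,375.98; balance $5,085.28
Installment 2: opening $5,085.28; interest $131.93 → $5,217.21; payment $2,375.98; balance $2,841.23
Installment 3: opening $2,841.23; interest $131.93 → $2,973.16; payment $2,375.98; balance $597.18
Installment 4: opening $597.18; interest $131.93 → $729.11; payment $729.11; balance $0.00

$729.11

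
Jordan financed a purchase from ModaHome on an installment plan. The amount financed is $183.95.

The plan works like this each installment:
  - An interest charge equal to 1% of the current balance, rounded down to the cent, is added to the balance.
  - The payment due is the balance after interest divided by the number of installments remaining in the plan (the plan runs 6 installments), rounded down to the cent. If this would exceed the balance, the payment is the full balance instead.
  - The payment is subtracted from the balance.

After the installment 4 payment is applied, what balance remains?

$63.80

Installment 1: opening $183.95; interest $1.83 → $185.78; payment $30.96; balance $154.82
Installment 2: opening $154.82; interest $1.54 → $156.36; payment $31.27; balance $125.09
Installment 3: opening $125.09; interest $1.25 → $126.34; payment $31.58; balance $94.76
Installment 4: opening $94.76; interest $0.94 → $95.70; payment $31.90; balance $63.80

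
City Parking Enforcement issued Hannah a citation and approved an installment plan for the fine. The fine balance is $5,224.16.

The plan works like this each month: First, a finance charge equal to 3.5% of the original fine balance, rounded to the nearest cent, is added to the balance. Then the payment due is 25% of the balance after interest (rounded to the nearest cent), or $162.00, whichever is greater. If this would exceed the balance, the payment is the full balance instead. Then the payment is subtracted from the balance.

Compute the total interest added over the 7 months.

Month 1: opening $5,224.16; interest $182.85 → $5,407.01; payment $1,351.75; balance $4,055.26
Month 2: opening $4,055.26; interest $182.85 → $4,238.11; payment $1,059.53; balance $3,178.58
Month 3: opening $3,178.58; interest $182.85 → $3,361.43; payment $840.36; balance $2,521.07
Month 4: opening $2,521.07; interest $182.85 → $2,703.92; payment $675.98; balance $2,027.94
Month 5: opening $2,027.94; interest $182.85 → $2,210.79; payment $552.70; balance $1,658.09
Month 6: opening $1,658.09; interest $182.85 → $1,840.94; payment $460.24; balance $1,380.70
Month 7: opening $1,380.70; interest $182.85 → $1,563.55; payment $390.89; balance $1,172.66
Total interest: $182.85 + $182.85 + $182.85 + $182.85 + $182.85 + $182.85 + $182.85 = $1,279.95

$1,279.95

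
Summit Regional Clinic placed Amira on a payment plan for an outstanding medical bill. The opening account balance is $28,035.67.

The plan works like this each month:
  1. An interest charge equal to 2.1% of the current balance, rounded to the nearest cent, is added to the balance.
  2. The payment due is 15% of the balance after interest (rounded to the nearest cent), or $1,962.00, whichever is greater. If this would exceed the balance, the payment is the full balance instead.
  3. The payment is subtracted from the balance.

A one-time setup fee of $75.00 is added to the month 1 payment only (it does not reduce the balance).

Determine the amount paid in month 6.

$2,113.74

Month 1: $28,035.67 +$588.75 interest = $28,624.42; pay $4,293.66 (+ $75.00 fee) → $24,330.76
Month 2: $24,330.76 +$510.95 interest = $24,841.71; pay $3,726.26 → $21,115.45
Month 3: $21,115.45 +$443.42 interest = $21,558.87; pay $3,233.83 → $18,325.04
Month 4: $18,325.04 +$384.83 interest = $18,709.87; pay $2,806.48 → $15,903.39
Month 5: $15,903.39 +$333.97 interest = $16,237.36; pay $2,435.60 → $13,801.76
Month 6: $13,801.76 +$289.84 interest = $14,091.60; pay $2,113.74 → $11,977.86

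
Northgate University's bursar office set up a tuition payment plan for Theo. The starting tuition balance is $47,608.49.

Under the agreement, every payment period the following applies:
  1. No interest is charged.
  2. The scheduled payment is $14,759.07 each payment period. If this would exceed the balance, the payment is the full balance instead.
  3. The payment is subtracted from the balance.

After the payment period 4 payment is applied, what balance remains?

# | Opening | Payment | End bal
1 | $47,608.49 | $14,759.07 | $32,849.42
2 | $32,849.42 | $14,759.07 | $18,090.35
3 | $18,090.35 | $14,759.07 | $3,331.28
4 | $3,331.28 | $3,331.28 | $0.00

$0.00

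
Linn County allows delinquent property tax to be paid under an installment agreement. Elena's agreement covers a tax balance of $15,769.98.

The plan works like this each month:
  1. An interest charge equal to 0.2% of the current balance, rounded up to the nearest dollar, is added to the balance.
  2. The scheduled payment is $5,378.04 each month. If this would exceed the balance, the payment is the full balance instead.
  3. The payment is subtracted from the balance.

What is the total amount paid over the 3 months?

Month 1: opening $15,769.98; interest $32.00 → $15,801.98; payment $5,378.04; balance $10,423.94
Month 2: opening $10,423.94; interest $21.00 → $10,444.94; payment $5,378.04; balance $5,066.90
Month 3: opening $5,066.90; interest $11.00 → $5,077.90; payment $5,077.90; balance $0.00
Total paid: $15,833.98

$15,833.98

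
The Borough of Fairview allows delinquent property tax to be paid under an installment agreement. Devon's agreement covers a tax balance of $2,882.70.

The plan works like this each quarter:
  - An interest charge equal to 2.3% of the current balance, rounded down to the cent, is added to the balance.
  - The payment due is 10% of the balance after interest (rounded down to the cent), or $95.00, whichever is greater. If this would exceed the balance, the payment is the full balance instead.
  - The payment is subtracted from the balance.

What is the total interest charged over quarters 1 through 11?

# | Opening | Interest | Payment | End bal
1 | $2,882.70 | $66.30 | $294.90 | $2,654.10
2 | $2,654.10 | $61.04 | $271.51 | $2,443.63
3 | $2,443.63 | $56.20 | $249.98 | $2,249.85
4 | $2,249.85 | $51.74 | $230.15 | $2,071.44
5 | $2,071.44 | $47.64 | $211.90 | $1,907.18
6 | $1,907.18 | $43.86 | $195.10 | $1,755.94
7 | $1,755.94 | $40.38 | $179.63 | $1,616.69
8 | $1,616.69 | $37.18 | $165.38 | $1,488.49
9 | $1,488.49 | $34.23 | $152.27 | $1,370.45
10 | $1,370.45 | $31.52 | $140.19 | $1,261.78
11 | $1,261.78 | $29.02 | $129.08 | $1,161.72
Total interest: $66.30 + $61.04 + $56.20 + $51.74 + $47.64 + $43.86 + $40.38 + $37.18 + $34.23 + $31.52 + $29.02 = $499.11

$499.11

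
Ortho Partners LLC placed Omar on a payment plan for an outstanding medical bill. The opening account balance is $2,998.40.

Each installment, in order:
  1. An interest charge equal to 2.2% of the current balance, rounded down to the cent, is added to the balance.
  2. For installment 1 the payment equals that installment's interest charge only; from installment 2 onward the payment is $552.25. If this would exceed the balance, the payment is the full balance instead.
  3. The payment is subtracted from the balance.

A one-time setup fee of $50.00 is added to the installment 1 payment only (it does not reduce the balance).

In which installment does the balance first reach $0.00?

7

Installment 1: opening $2,998.40; interest $65.96 → $3,064.36; payment $65.96 (+ $50.00 fee); balance $2,998.40
Installment 2: opening $2,998.40; interest $65.96 → $3,064.36; payment $552.25; balance $2,512.11
Installment 3: opening $2,512.11; interest $55.26 → $2,567.37; payment $552.25; balance $2,015.12
Installment 4: opening $2,015.12; interest $44.33 → $2,059.45; payment $552.25; balance $1,507.20
Installment 5: opening $1,507.20; interest $33.15 → $1,540.35; payment $552.25; balance $988.10
Installment 6: opening $988.10; interest $21.73 → $1,009.83; payment $552.25; balance $457.58
Installment 7: opening $457.58; interest $10.06 → $467.64; payment $467.64; balance $0.00
Balance reaches $0.00 in installment 7.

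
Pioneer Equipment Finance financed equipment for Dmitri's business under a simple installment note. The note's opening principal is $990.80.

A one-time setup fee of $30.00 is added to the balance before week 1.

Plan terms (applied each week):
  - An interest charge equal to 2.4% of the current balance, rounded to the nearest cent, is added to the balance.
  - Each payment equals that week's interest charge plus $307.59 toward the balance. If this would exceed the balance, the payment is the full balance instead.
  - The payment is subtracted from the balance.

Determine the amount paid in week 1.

$332.09

Week 1: opening $1,020.80; interest $24.50 → $1,045.30; payment $332.09; balance $713.21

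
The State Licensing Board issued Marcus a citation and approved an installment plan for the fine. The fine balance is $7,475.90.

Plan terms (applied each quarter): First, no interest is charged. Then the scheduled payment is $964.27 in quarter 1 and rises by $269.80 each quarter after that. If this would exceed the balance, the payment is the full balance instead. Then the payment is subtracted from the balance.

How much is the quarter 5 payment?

Quarter 1: $7,475.90 − $964.27 → $6,511.63
Quarter 2: $6,511.63 − $1,234.07 → $5,277.56
Quarter 3: $5,277.56 − $1,503.87 → $3,773.69
Quarter 4: $3,773.69 − $1,773.67 → $2,000.02
Quarter 5: $2,000.02 − $2,000.02 → $0.00

$2,000.02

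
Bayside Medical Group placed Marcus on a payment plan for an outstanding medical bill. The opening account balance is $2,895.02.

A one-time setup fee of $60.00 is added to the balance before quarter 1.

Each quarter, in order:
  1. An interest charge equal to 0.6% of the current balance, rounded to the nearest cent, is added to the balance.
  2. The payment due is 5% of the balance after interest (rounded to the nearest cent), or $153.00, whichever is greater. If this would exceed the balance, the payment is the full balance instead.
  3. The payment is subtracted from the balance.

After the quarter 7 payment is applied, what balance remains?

$1,990.91

# | Opening | Interest | Payment | End bal
1 | $2,955.02 | $17.73 | $153.00 | $2,819.75
2 | $2,819.75 | $16.92 | $153.00 | $2,683.67
3 | $2,683.67 | $16.10 | $153.00 | $2,546.77
4 | $2,546.77 | $15.28 | $153.00 | $2,409.05
5 | $2,409.05 | $14.45 | $153.00 | $2,270.50
6 | $2,270.50 | $13.62 | $153.00 | $2,131.12
7 | $2,131.12 | $12.79 | $153.00 | $1,990.91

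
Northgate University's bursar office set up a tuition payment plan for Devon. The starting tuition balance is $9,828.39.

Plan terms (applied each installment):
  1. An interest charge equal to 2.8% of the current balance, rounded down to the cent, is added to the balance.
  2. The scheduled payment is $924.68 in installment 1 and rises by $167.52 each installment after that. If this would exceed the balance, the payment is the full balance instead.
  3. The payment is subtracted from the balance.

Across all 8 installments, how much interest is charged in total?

$1,390.71

# | Opening | Interest | Payment | End bal
1 | $9,828.39 | $275.19 | $924.68 | $9,178.90
2 | $9,178.90 | $257.00 | $1,092.20 | $8,343.70
3 | $8,343.70 | $233.62 | $1,259.72 | $7,317.60
4 | $7,317.60 | $204.89 | $1,427.24 | $6,095.25
5 | $6,095.25 | $170.66 | $1,594.76 | $4,671.15
6 | $4,671.15 | $130.79 | $1,762.28 | $3,039.66
7 | $3,039.66 | $85.11 | $1,929.80 | $1,194.97
8 | $1,194.97 | $33.45 | $1,228.42 | $0.00
Total interest: $275.19 + $257.00 + $233.62 + $204.89 + $170.66 + $130.79 + $85.11 + $33.45 = $1,390.71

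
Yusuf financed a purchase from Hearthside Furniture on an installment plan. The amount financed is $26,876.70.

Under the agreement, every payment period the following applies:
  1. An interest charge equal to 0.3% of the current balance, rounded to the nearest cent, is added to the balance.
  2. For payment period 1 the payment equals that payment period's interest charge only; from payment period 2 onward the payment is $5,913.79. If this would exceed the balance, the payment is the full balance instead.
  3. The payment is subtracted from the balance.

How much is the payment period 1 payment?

# | Opening | Interest | Payment | End bal
1 | $26,876.70 | $80.63 | $80.63 | $26,876.70

$80.63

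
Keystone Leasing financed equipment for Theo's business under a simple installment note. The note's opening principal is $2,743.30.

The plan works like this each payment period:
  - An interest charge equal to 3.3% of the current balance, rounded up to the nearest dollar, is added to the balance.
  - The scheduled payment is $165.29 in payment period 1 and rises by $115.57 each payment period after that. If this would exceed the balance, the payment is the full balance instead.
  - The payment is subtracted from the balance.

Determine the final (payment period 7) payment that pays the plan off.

Payment period 1: $2,743.30 +$91.00 interest = $2,834.30; pay $165.29 → $2,669.01
Payment period 2: $2,669.01 +$89.00 interest = $2,758.01; pay $280.86 → $2,477.15
Payment period 3: $2,477.15 +$82.00 interest = $2,559.15; pay $396.43 → $2,162.72
Payment period 4: $2,162.72 +$72.00 interest = $2,234.72; pay $512.00 → $1,722.72
Payment period 5: $1,722.72 +$57.00 interest = $1,779.72; pay $627.57 → $1,152.15
Payment period 6: $1,152.15 +$39.00 interest = $1,191.15; pay $743.14 → $448.01
Payment period 7: $448.01 +$15.00 interest = $463.01; pay $463.01 → $0.00

$463.01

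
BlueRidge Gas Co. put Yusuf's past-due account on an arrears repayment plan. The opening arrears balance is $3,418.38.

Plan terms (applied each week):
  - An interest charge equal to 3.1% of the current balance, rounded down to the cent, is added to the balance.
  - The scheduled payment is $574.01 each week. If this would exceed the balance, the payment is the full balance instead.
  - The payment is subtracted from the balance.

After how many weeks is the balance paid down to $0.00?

7

# | Opening | Interest | Payment | End bal
1 | $3,418.38 | $105.96 | $574.01 | $2,950.33
2 | $2,950.33 | $91.46 | $574.01 | $2,467.78
3 | $2,467.78 | $76.50 | $574.01 | $1,970.27
4 | $1,970.27 | $61.07 | $574.01 | $1,457.33
5 | $1,457.33 | $45.17 | $574.01 | $928.49
6 | $928.49 | $28.78 | $574.01 | $383.26
7 | $383.26 | $11.88 | $395.14 | $0.00
Balance reaches $0.00 in week 7.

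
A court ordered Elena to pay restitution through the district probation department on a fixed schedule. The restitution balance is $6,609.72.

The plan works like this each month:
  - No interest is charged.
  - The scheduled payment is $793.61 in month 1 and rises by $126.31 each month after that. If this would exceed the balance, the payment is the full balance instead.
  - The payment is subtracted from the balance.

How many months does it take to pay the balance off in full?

Month 1: opening $6,609.72; payment $793.61; balance $5,816.11
Month 2: opening $5,816.11; payment $919.92; balance $4,896.19
Month 3: opening $4,896.19; payment $1,046.23; balance $3,849.96
Month 4: opening $3,849.96; payment $1,172.54; balance $2,677.42
Month 5: opening $2,677.42; payment $1,298.85; balance $1,378.57
Month 6: opening $1,378.57; payment $1,378.57; balance $0.00
Balance reaches $0.00 in month 6.

6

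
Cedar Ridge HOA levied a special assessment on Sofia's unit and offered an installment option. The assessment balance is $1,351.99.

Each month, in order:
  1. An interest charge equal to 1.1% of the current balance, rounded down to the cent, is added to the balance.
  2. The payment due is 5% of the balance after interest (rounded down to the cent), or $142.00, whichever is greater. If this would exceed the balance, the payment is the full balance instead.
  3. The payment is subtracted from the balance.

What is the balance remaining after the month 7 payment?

$432.15

Month 1: $1,351.99 +$14.87 interest = $1,366.86; pay $142.00 → $1,224.86
Month 2: $1,224.86 +$13.47 interest = $1,238.33; pay $142.00 → $1,096.33
Month 3: $1,096.33 +$12.05 interest = $1,108.38; pay $142.00 → $966.38
Month 4: $966.38 +$10.63 interest = $977.01; pay $142.00 → $835.01
Month 5: $835.01 +$9.18 interest = $844.19; pay $142.00 → $702.19
Month 6: $702.19 +$7.72 interest = $709.91; pay $142.00 → $567.91
Month 7: $567.91 +$6.24 interest = $574.15; pay $142.00 → $432.15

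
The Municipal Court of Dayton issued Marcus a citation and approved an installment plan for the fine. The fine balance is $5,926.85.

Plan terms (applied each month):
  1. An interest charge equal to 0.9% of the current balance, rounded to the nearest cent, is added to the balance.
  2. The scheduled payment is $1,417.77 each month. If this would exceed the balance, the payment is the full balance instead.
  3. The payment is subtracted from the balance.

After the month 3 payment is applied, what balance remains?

Month 1: opening $5,926.85; interest $53.34 → $5,980.19; payment $1,417.77; balance $4,562.42
Month 2: opening $4,562.42; interest $41.06 → $4,603.48; payment $1,417.77; balance $3,185.71
Month 3: opening $3,185.71; interest $28.67 → $3,214.38; payment $1,417.77; balance $1,796.61

$1,796.61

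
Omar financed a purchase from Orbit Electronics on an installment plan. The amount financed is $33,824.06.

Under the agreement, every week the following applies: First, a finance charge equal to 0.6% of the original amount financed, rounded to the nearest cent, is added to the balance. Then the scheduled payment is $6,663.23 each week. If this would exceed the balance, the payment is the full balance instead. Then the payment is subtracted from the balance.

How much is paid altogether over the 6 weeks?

$35,041.70

Week 1: $33,824.06 +$202.94 interest = $34,027.00; pay $6,663.23 → $27,363.77
Week 2: $27,363.77 +$202.94 interest = $27,566.71; pay $6,663.23 → $20,903.48
Week 3: $20,903.48 +$202.94 interest = $21,106.42; pay $6,663.23 → $14,443.19
Week 4: $14,443.19 +$202.94 interest = $14,646.13; pay $6,663.23 → $7,982.90
Week 5: $7,982.90 +$202.94 interest = $8,185.84; pay $6,663.23 → $1,522.61
Week 6: $1,522.61 +$202.94 interest = $1,725.55; pay $1,725.55 → $0.00
Total paid: $35,041.70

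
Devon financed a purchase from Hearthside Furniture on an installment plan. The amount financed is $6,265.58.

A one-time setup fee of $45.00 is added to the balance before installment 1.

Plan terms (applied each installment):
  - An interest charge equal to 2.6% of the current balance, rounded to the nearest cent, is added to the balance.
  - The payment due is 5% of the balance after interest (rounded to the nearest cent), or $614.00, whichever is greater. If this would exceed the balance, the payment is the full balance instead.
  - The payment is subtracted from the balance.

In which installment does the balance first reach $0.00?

# | Opening | Interest | Payment | End bal
1 | $6,310.58 | $164.08 | $614.00 | $5,860.66
2 | $5,860.66 | $152.38 | $614.00 | $5,399.04
3 | $5,399.04 | $140.38 | $614.00 | $4,925.42
4 | $4,925.42 | $128.06 | $614.00 | $4,439.48
5 | $4,439.48 | $115.43 | $614.00 | $3,940.91
6 | $3,940.91 | $102.46 | $614.00 | $3,429.37
7 | $3,429.37 | $89.16 | $614.00 | $2,904.53
8 | $2,904.53 | $75.52 | $614.00 | $2,366.05
9 | $2,366.05 | $61.52 | $614.00 | $1,813.57
10 | $1,813.57 | $47.15 | $614.00 | $1,246.72
11 | $1,246.72 | $32.41 | $614.00 | $665.13
12 | $665.13 | $17.29 | $614.00 | $68.42
13 | $68.42 | $1.78 | $70.20 | $0.00
Balance reaches $0.00 in installment 13.

13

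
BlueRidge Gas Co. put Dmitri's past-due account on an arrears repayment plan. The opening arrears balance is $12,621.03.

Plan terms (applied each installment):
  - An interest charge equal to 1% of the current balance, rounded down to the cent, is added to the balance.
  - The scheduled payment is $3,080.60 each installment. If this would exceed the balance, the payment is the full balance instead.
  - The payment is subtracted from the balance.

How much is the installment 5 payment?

$631.25

# | Opening | Interest | Payment | End bal
1 | $12,621.03 | $126.21 | $3,080.60 | $9,666.64
2 | $9,666.64 | $96.66 | $3,080.60 | $6,682.70
3 | $6,682.70 | $66.82 | $3,080.60 | $3,668.92
4 | $3,668.92 | $36.68 | $3,080.60 | $625.00
5 | $625.00 | $6.25 | $631.25 | $0.00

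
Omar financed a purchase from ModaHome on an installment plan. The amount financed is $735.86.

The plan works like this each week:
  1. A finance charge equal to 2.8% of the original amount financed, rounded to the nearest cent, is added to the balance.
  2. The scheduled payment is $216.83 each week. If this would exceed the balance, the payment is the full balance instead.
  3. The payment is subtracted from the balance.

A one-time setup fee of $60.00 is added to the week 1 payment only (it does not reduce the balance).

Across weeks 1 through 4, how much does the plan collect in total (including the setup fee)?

$878.26

Week 1: $735.86 +$20.60 interest = $756.46; pay $216.83 (+ $60.00 fee) → $539.63
Week 2: $539.63 +$20.60 interest = $560.23; pay $216.83 → $343.40
Week 3: $343.40 +$20.60 interest = $364.00; pay $216.83 → $147.17
Week 4: $147.17 +$20.60 interest = $167.77; pay $167.77 → $0.00
Total paid: $878.26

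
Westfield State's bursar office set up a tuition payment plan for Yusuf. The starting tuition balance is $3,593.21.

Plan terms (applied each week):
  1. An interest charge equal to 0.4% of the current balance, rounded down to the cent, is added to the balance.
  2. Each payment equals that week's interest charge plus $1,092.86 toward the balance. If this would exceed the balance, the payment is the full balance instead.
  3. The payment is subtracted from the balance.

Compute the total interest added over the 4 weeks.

$31.24

Week 1: opening $3,593.21; interest $14.37 → $3,607.58; payment $1,107.23; balance $2,500.35
Week 2: opening $2,500.35; interest $10.00 → $2,510.35; payment $1,102.86; balance $1,407.49
Week 3: opening $1,407.49; interest $5.62 → $1,413.11; payment $1,098.48; balance $314.63
Week 4: opening $314.63; interest $1.25 → $315.88; payment $315.88; balance $0.00
Total interest: $14.37 + $10.00 + $5.62 + $1.25 = $31.24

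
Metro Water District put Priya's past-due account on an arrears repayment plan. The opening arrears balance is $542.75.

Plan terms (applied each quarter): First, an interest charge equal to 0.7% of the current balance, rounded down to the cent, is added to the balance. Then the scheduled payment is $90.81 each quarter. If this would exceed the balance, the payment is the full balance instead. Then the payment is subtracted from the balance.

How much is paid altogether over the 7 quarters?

Quarter 1: opening $542.75; interest $3.79 → $546.54; payment $90.81; balance $455.73
Quarter 2: opening $455.73; interest $3.19 → $458.92; payment $90.81; balance $368.11
Quarter 3: opening $368.11; interest $2.57 → $370.68; payment $90.81; balance $279.87
Quarter 4: opening $279.87; interest $1.95 → $281.82; payment $90.81; balance $191.01
Quarter 5: opening $191.01; interest $1.33 → $192.34; payment $90.81; balance $101.53
Quarter 6: opening $101.53; interest $0.71 → $102.24; payment $90.81; balance $11.43
Quarter 7: opening $11.43; interest $0.08 → $11.51; payment $11.51; balance $0.00
Total paid: $556.37

$556.37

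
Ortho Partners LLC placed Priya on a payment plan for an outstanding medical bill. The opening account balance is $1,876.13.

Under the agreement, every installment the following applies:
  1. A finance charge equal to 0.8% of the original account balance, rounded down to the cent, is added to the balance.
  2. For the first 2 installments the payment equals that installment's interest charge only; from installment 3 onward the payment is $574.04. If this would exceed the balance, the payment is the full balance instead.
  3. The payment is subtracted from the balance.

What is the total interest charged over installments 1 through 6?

$90.00

# | Opening | Interest | Payment | End bal
1 | $1,876.13 | $15.00 | $15.00 | $1,876.13
2 | $1,876.13 | $15.00 | $15.00 | $1,876.13
3 | $1,876.13 | $15.00 | $574.04 | $1,317.09
4 | $1,317.09 | $15.00 | $574.04 | $758.05
5 | $758.05 | $15.00 | $574.04 | $199.01
6 | $199.01 | $15.00 | $214.01 | $0.00
Total interest: $15.00 + $15.00 + $15.00 + $15.00 + $15.00 + $15.00 = $90.00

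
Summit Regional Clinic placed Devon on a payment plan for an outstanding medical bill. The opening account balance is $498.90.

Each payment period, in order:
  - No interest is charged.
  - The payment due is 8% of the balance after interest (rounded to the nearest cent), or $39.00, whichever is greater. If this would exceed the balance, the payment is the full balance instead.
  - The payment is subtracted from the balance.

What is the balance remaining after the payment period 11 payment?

# | Opening | Payment | End bal
1 | $498.90 | $39.91 | $458.99
2 | $458.99 | $39.00 | $419.99
3 | $419.99 | $39.00 | $380.99
4 | $380.99 | $39.00 | $341.99
5 | $341.99 | $39.00 | $302.99
6 | $302.99 | $39.00 | $263.99
7 | $263.99 | $39.00 | $224.99
8 | $224.99 | $39.00 | $185.99
9 | $185.99 | $39.00 | $146.99
10 | $146.99 | $39.00 | $107.99
11 | $107.99 | $39.00 | $68.99

$68.99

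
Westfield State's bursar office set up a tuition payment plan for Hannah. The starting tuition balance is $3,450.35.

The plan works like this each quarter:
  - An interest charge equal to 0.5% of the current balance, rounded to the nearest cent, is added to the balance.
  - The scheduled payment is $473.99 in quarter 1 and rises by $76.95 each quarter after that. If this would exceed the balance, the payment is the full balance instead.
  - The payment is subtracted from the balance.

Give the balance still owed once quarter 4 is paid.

$1,146.41

Quarter 1: opening $3,450.35; interest $17.25 → $3,467.60; payment $473.99; balance $2,993.61
Quarter 2: opening $2,993.61; interest $14.97 → $3,008.58; payment $550.94; balance $2,457.64
Quarter 3: opening $2,457.64; interest $12.29 → $2,469.93; payment $627.89; balance $1,842.04
Quarter 4: opening $1,842.04; interest $9.21 → $1,851.25; payment $704.84; balance $1,146.41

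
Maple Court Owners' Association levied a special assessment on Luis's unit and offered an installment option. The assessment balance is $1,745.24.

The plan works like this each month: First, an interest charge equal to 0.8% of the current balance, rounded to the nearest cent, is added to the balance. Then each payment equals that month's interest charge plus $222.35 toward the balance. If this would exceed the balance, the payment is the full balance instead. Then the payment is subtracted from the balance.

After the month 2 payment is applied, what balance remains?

$1,300.54

# | Opening | Interest | Payment | End bal
1 | $1,745.24 | $13.96 | $236.31 | $1,522.89
2 | $1,522.89 | $12.18 | $234.53 | $1,300.54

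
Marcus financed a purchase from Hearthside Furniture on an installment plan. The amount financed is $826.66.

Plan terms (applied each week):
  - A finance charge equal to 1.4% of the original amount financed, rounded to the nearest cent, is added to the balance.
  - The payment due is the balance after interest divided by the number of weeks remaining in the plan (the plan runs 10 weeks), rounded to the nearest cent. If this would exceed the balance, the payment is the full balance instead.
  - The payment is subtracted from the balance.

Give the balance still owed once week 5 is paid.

$450.67

# | Opening | Interest | Payment | End bal
1 | $826.66 | $11.57 | $83.82 | $754.41
2 | $754.41 | $11.57 | $85.11 | $680.87
3 | $680.87 | $11.57 | $86.56 | $605.88
4 | $605.88 | $11.57 | $88.21 | $529.24
5 | $529.24 | $11.57 | $90.14 | $450.67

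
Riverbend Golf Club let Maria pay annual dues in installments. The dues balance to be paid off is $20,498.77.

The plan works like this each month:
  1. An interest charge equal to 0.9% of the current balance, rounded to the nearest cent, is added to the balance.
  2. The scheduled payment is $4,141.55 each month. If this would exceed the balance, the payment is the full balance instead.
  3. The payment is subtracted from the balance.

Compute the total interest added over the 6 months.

$566.28

Month 1: opening $20,498.77; interest $184.49 → $20,683.26; payment $4,141.55; balance $16,541.71
Month 2: opening $16,541.71; interest $148.88 → $16,690.59; payment $4,141.55; balance $12,549.04
Month 3: opening $12,549.04; interest $112.94 → $12,661.98; payment $4,141.55; balance $8,520.43
Month 4: opening $8,520.43; interest $76.68 → $8,597.11; payment $4,141.55; balance $4,455.56
Month 5: opening $4,455.56; interest $40.10 → $4,495.66; payment $4,141.55; balance $354.11
Month 6: opening $354.11; interest $3.19 → $357.30; payment $357.30; balance $0.00
Total interest: $184.49 + $148.88 + $112.94 + $76.68 + $40.10 + $3.19 = $566.28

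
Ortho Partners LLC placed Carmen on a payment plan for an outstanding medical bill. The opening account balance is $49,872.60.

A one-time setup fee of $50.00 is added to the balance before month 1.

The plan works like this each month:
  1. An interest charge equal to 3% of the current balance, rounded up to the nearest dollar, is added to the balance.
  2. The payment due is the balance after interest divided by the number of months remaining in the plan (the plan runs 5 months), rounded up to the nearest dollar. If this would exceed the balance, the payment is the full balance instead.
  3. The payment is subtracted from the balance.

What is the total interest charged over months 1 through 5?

Month 1: opening $49,922.60; interest $1,498.00 → $51,420.60; payment $10,285.00; balance $41,135.60
Month 2: opening $41,135.60; interest $1,235.00 → $42,370.60; payment $10,593.00; balance $31,777.60
Month 3: opening $31,777.60; interest $954.00 → $32,731.60; payment $10,911.00; balance $21,820.60
Month 4: opening $21,820.60; interest $655.00 → $22,475.60; payment $11,238.00; balance $11,237.60
Month 5: opening $11,237.60; interest $338.00 → $11,575.60; payment $11,575.60; balance $0.00
Total interest: $1,498.00 + $1,235.00 + $954.00 + $655.00 + $338.00 = $4,680.00

$4,680.00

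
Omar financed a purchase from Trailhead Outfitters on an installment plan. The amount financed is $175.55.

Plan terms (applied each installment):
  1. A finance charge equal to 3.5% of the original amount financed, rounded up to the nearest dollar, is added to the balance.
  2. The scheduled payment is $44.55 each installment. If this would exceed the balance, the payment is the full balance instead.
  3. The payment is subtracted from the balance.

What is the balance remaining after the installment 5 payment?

$0.00

Installment 1: opening $175.55; interest $7.00 → $182.55; payment $44.55; balance $138.00
Installment 2: opening $138.00; interest $7.00 → $145.00; payment $44.55; balance $100.45
Installment 3: opening $100.45; interest $7.00 → $107.45; payment $44.55; balance $62.90
Installment 4: opening $62.90; interest $7.00 → $69.90; payment $44.55; balance $25.35
Installment 5: opening $25.35; interest $7.00 → $32.35; payment $32.35; balance $0.00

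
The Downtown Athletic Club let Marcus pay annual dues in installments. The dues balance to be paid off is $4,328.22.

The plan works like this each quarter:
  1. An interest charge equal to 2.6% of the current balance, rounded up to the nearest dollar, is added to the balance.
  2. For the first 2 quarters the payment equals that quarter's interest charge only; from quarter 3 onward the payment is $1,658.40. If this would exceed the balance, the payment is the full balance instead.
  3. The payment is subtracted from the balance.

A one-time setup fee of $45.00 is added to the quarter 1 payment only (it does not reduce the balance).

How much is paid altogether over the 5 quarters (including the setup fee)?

Quarter 1: opening $4,328.22; interest $113.00 → $4,441.22; payment $113.00 (+ $45.00 fee); balance $4,328.22
Quarter 2: opening $4,328.22; interest $113.00 → $4,441.22; payment $113.00; balance $4,328.22
Quarter 3: opening $4,328.22; interest $113.00 → $4,441.22; payment $1,658.40; balance $2,782.82
Quarter 4: opening $2,782.82; interest $73.00 → $2,855.82; payment $1,658.40; balance $1,197.42
Quarter 5: opening $1,197.42; interest $32.00 → $1,229.42; payment $1,229.42; balance $0.00
Total paid: $4,817.22

$4,817.22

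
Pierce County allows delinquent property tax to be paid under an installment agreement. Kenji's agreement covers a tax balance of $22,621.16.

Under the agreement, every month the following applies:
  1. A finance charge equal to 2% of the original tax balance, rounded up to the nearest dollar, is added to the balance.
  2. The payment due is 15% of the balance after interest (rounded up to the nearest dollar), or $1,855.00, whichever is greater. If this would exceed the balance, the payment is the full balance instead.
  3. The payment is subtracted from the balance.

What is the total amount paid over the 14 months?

Month 1: opening $22,621.16; interest $453.00 → $23,074.16; payment $3,462.00; balance $19,612.16
Month 2: opening $19,612.16; interest $453.00 → $20,065.16; payment $3,010.00; balance $17,055.16
Month 3: opening $17,055.16; interest $453.00 → $17,508.16; payment $2,627.00; balance $14,881.16
Month 4: opening $14,881.16; interest $453.00 → $15,334.16; payment $2,301.00; balance $13,033.16
Month 5: opening $13,033.16; interest $453.00 → $13,486.16; payment $2,023.00; balance $11,463.16
Month 6: opening $11,463.16; interest $453.00 → $11,916.16; payment $1,855.00; balance $10,061.16
Month 7: opening $10,061.16; interest $453.00 → $10,514.16; payment $1,855.00; balance $8,659.16
Month 8: opening $8,659.16; interest $453.00 → $9,112.16; payment $1,855.00; balance $7,257.16
Month 9: opening $7,257.16; interest $453.00 → $7,710.16; payment $1,855.00; balance $5,855.16
Month 10: opening $5,855.16; interest $453.00 → $6,308.16; payment $1,855.00; balance $4,453.16
Month 11: opening $4,453.16; interest $453.00 → $4,906.16; payment $1,855.00; balance $3,051.16
Month 12: opening $3,051.16; interest $453.00 → $3,504.16; payment $1,855.00; balance $1,649.16
Month 13: opening $1,649.16; interest $453.00 → $2,102.16; payment $1,855.00; balance $247.16
Month 14: opening $247.16; interest $453.00 → $700.16; payment $700.16; balance $0.00
Total paid: $28,963.16

$28,963.16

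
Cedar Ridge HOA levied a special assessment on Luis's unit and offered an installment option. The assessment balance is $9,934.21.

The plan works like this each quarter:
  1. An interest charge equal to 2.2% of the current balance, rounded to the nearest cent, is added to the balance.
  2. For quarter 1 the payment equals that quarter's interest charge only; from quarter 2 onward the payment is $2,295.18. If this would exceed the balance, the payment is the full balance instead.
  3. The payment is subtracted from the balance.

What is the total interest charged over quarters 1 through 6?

# | Opening | Interest | Payment | End bal
1 | $9,934.21 | $218.55 | $218.55 | $9,934.21
2 | $9,934.21 | $218.55 | $2,295.18 | $7,857.58
3 | $7,857.58 | $172.87 | $2,295.18 | $5,735.27
4 | $5,735.27 | $126.18 | $2,295.18 | $3,566.27
5 | $3,566.27 | $78.46 | $2,295.18 | $1,349.55
6 | $1,349.55 | $29.69 | $1,379.24 | $0.00
Total interest: $218.55 + $218.55 + $172.87 + $126.18 + $78.46 + $29.69 = $844.30

$844.30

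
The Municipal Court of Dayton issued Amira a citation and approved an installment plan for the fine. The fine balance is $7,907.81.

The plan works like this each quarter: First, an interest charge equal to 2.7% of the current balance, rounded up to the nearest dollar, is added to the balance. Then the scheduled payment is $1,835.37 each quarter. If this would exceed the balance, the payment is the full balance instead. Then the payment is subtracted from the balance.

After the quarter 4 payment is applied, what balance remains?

Quarter 1: $7,907.81 +$214.00 interest = $8,121.81; pay $1,835.37 → $6,286.44
Quarter 2: $6,286.44 +$170.00 interest = $6,456.44; pay $1,835.37 → $4,621.07
Quarter 3: $4,621.07 +$125.00 interest = $4,746.07; pay $1,835.37 → $2,910.70
Quarter 4: $2,910.70 +$79.00 interest = $2,989.70; pay $1,835.37 → $1,154.33

$1,154.33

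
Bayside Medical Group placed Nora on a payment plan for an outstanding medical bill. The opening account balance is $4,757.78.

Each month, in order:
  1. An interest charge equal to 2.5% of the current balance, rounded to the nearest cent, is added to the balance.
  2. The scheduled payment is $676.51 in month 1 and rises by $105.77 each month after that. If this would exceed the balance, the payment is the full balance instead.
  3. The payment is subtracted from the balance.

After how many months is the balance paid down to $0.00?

6

Month 1: opening $4,757.78; interest $118.94 → $4,876.72; payment $676.51; balance $4,200.21
Month 2: opening $4,200.21; interest $105.01 → $4,305.22; payment $782.28; balance $3,522.94
Month 3: opening $3,522.94; interest $88.07 → $3,611.01; payment $888.05; balance $2,722.96
Month 4: opening $2,722.96; interest $68.07 → $2,791.03; payment $993.82; balance $1,797.21
Month 5: opening $1,797.21; interest $44.93 → $1,842.14; payment $1,099.59; balance $742.55
Month 6: opening $742.55; interest $18.56 → $761.11; payment $761.11; balance $0.00
Balance reaches $0.00 in month 6.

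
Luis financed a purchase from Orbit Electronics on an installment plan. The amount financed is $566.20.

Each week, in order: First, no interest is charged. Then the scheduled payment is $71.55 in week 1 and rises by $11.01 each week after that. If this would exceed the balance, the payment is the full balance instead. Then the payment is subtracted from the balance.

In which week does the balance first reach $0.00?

# | Opening | Payment | End bal
1 | $566.20 | $71.55 | $494.65
2 | $494.65 | $82.56 | $412.09
3 | $412.09 | $93.57 | $318.52
4 | $318.52 | $104.58 | $213.94
5 | $213.94 | $115.59 | $98.35
6 | $98.35 | $98.35 | $0.00
Balance reaches $0.00 in week 6.

6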